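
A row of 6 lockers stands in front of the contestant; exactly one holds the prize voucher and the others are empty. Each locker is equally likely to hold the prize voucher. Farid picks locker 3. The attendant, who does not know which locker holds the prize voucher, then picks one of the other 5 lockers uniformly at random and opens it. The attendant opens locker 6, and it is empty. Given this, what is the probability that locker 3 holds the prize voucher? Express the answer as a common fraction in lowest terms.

1/5

Because the attendant chose which locker to open without knowing where the prize voucher is, the choice is independent of the prize location. Learning that locker 6 does not hold the prize voucher simply rules out that one location and leaves the remaining 5 lockers still equally likely by symmetry.
So P(the prize voucher in locker 3) = 1/5.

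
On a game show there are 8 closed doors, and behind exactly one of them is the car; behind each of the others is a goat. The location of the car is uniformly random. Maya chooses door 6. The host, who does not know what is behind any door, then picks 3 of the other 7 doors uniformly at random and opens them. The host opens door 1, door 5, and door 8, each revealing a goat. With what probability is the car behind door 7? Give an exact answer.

1/5

Consider each possible location of the car in turn.
If it is behind any of doors 1, 5, and 8 (prior 1/8 each): that door was opened and seen not to hold the prize — ruled out; weight (1/8)·0 = 0 each.
If it is behind any of doors 2, 3, 4, 6, and 7 (prior 1/8 each): the host picks exactly this set with probability 1/35 regardless, and none is the prize; weight (1/8)·(1/35) = 1/280 each.
The weights sum to 1/56.
So P(the car behind door 7 | the host opened door 1, door 5, and door 8) = (1/280) / (1/56) = 1/5.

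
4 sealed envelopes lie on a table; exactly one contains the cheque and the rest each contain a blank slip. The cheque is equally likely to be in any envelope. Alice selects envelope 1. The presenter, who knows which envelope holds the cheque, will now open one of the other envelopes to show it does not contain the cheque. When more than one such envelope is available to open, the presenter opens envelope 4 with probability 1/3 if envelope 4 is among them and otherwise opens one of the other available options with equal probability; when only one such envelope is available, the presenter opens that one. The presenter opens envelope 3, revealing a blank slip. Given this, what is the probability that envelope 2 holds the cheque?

Apply Bayes' rule, conditioning on where the cheque actually is.
If it is in envelope 1 (prior 1/4): envelope 4 is available but not opened; envelope 3 gets probability (1 − 1/3)/2 = 1/3; weight (1/4)·(1/3) = 1/12.
If it is in envelope 2 (prior 1/4): envelope 4 is available but not opened, probability 2/3; weight (1/4)·(2/3) = 1/6.
If it is in envelope 3 (prior 1/4): the presenter opened envelope 3, so this case is ruled out; weight (1/4)·0 = 0.
If it is in envelope 4 (prior 1/4): envelope 4 holds the prize so is unavailable; the presenter chooses uniformly among the 2 others, probability 1/2; weight (1/4)·(1/2) = 1/8.
The weights sum to 3/8.
So P(the cheque in envelope 2 | the presenter opened envelope 3) = (1/6) / (3/8) = 4/9.

4/9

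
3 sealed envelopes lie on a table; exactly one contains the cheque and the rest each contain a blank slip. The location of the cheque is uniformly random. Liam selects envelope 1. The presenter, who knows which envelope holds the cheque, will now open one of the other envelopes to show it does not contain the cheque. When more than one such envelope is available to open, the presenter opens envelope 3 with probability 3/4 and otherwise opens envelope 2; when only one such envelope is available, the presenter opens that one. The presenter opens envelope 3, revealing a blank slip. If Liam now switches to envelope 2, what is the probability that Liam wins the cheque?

4/7

Apply Bayes' rule, conditioning on where the cheque actually is.
If it is in envelope 1 (prior 1/3): envelope 3 is available, opened with probability 3/4; weight (1/3)·(3/4) = 1/4.
If it is in envelope 2 (prior 1/3): only envelope 3 is available, probability 1; weight (1/3)·1 = 1/3.
If it is in envelope 3 (prior 1/3): the presenter opened envelope 3, so this case is ruled out; weight (1/3)·0 = 0.
The weights sum to 7/12.
So P(the cheque in envelope 2 | the presenter opened envelope 3) = (1/3) / (7/12) = 4/7.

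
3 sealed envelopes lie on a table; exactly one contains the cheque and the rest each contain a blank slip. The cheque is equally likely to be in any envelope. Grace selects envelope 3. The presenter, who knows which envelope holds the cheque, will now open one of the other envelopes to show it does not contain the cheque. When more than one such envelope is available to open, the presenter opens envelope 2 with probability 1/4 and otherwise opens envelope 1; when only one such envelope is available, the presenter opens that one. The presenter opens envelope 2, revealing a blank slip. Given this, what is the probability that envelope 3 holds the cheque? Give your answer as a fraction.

1/5

Consider each possible location of the cheque in turn.
If it is in envelope 1 (prior 1/3): only envelope 2 is available, probability 1; weight (1/3)·1 = 1/3.
If it is in envelope 2 (prior 1/3): the presenter opened envelope 2, so this case is ruled out; weight (1/3)·0 = 0.
If it is in envelope 3 (prior 1/3): envelope 2 is available, opened with probability 1/4; weight (1/3)·(1/4) = 1/12.
The weights sum to 5/12.
So P(the cheque in envelope 3 | the presenter opened envelope 2) = (1/12) / (5/12) = 1/5.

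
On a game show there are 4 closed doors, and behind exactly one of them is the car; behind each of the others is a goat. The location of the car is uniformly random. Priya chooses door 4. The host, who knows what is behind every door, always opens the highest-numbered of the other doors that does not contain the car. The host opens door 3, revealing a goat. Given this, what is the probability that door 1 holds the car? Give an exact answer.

Apply Bayes' rule, conditioning on where the car actually is.
If it is behind any of doors 1, 2, and 4 (prior 1/4 each): door 3 is the highest-numbered option available, probability 1; weight (1/4)·1 = 1/4 each.
If it is behind door 3 (prior 1/4): the host opened door 3, so this case is ruled out; weight (1/4)·0 = 0.
The weights sum to 3/4.
So P(the car behind door 1 | the host opened door 3) = (1/4) / (3/4) = 1/3.

1/3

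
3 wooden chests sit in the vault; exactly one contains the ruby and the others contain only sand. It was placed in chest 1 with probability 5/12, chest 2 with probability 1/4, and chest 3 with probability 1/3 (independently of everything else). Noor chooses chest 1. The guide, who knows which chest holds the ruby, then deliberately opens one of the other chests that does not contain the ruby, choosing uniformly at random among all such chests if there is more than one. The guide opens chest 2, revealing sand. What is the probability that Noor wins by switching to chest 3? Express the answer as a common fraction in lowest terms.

Apply Bayes' rule, conditioning on where the ruby actually is.
If it is in chest 1 (prior 5/12): the guide has 2 equally likely choices, so probability 1/2; weight (5/12)·(1/2) = 5/24.
If it is in chest 2 (prior 1/4): the guide opened chest 2, so this case is ruled out; weight (1/4)·0 = 0.
If it is in chest 3 (prior 1/3): the guide has no choice, probability 1; weight (1/3)·1 = 1/3.
The weights sum to 13/24.
So P(the ruby in chest 3 | the guide opened chest 2) = (1/3) / (13/24) = 8/13.

8/13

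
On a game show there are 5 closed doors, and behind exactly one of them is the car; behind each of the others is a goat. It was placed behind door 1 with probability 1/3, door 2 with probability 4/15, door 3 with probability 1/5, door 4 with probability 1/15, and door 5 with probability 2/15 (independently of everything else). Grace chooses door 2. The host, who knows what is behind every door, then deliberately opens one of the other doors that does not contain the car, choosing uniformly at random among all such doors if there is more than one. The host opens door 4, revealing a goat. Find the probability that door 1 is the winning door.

Consider each possible location of the car in turn.
If it is behind door 1 (prior 1/3): the host has 3 equally likely choices, so probability 1/3; weight (1/3)·(1/3) = 1/9.
If it is behind door 2 (prior 4/15): the host has 4 equally likely choices, so probability 1/4; weight (4/15)·(1/4) = 1/15.
If it is behind door 3 (prior 1/5): the host has 3 equally likely choices, so probability 1/3; weight (1/5)·(1/3) = 1/15.
If it is behind door 4 (prior 1/15): the host opened door 4, so this case is ruled out; weight (1/15)·0 = 0.
If it is behind door 5 (prior 2/15): the host has 3 equally likely choices, so probability 1/3; weight (2/15)·(1/3) = 2/45.
The weights sum to 13/45.
So P(the car behind door 1 | the host opened door 4) = (1/9) / (13/45) = 5/13.

5/13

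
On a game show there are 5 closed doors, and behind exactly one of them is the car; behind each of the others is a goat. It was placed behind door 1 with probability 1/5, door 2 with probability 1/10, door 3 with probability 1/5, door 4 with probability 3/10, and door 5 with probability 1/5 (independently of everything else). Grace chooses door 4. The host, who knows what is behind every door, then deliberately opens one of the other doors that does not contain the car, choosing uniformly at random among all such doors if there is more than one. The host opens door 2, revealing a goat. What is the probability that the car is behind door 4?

Consider each possible location of the car in turn.
If it is behind any of doors 1, 3, and 5 (prior 1/5 each): the host has 3 equally likely choices, so probability 1/3; weight (1/5)·(1/3) = 1/15 each.
If it is behind door 2 (prior 1/10): the host opened door 2, so this case is ruled out; weight (1/10)·0 = 0.
If it is behind door 4 (prior 3/10): the host has 4 equally likely choices, so probability 1/4; weight (3/10)·(1/4) = 3/40.
The weights sum to 11/40.
So P(the car behind door 4 | the host opened door 2) = (3/40) / (11/40) = 3/11.

3/11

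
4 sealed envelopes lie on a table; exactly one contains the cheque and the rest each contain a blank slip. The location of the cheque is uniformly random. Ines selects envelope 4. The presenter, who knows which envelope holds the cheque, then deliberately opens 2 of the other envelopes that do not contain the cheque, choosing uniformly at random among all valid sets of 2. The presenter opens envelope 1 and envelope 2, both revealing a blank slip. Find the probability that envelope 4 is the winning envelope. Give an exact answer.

Condition on the true location of the cheque.
If it is in either of envelopes 1 and 2 (prior 1/4 each): that envelope was opened and seen not to hold the prize — ruled out; weight (1/4)·0 = 0 each.
If it is in envelope 3 (prior 1/4): the presenter has no choice, probability 1; weight (1/4)·1 = 1/4.
If it is in envelope 4 (prior 1/4): the presenter has 3 equally likely choices, so probability 1/3; weight (1/4)·(1/3) = 1/12.
The weights sum to 1/3.
So P(the cheque in envelope 4 | the presenter opened envelope 1 and envelope 2) = (1/12) / (1/3) = 1/4.

1/4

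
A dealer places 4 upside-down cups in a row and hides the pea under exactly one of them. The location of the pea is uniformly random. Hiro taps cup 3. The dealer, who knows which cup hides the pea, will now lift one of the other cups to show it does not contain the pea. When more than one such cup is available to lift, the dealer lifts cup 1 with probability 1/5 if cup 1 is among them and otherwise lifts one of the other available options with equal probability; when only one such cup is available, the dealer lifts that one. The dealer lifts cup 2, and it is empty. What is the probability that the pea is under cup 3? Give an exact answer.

4/17

Consider each possible location of the pea in turn.
If it is under cup 1 (prior 1/4): cup 1 holds the prize so is unavailable; the dealer chooses uniformly among the 2 others, probability 1/2; weight (1/4)·(1/2) = 1/8.
If it is under cup 2 (prior 1/4): the dealer opened cup 2, so this case is ruled out; weight (1/4)·0 = 0.
If it is under cup 3 (prior 1/4): cup 1 is available but not opened; cup 2 gets probability (1 − 1/5)/2 = 2/5; weight (1/4)·(2/5) = 1/10.
If it is under cup 4 (prior 1/4): cup 1 is available but not opened, probability 4/5; weight (1/4)·(4/5) = 1/5.
The weights sum to 17/40.
So P(the pea under cup 3 | the dealer opened cup 2) = (1/10) / (17/40) = 4/17.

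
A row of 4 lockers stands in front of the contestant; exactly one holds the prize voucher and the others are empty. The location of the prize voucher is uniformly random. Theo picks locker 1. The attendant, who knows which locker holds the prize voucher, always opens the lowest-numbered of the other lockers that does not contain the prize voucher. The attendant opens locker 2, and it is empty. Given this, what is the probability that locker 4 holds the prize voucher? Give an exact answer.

1/3

Condition on the true location of the prize voucher.
If it is in any of lockers 1, 3, and 4 (prior 1/4 each): locker 2 is the lowest-numbered option available, probability 1; weight (1/4)·1 = 1/4 each.
If it is in locker 2 (prior 1/4): the attendant opened locker 2, so this case is ruled out; weight (1/4)·0 = 0.
The weights sum to 3/4.
So P(the prize voucher in locker 4 | the attendant opened locker 2) = (1/4) / (3/4) = 1/3.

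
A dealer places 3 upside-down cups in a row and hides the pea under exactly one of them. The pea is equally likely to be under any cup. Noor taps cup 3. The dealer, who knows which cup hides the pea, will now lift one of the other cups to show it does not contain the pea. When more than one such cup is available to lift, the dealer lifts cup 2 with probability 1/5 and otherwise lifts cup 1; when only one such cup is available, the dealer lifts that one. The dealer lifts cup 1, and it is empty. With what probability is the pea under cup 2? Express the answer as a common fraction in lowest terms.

Apply Bayes' rule, conditioning on where the pea actually is.
If it is under cup 1 (prior 1/3): the dealer opened cup 1, so this case is ruled out; weight (1/3)·0 = 0.
If it is under cup 2 (prior 1/3): only cup 1 is available, probability 1; weight (1/3)·1 = 1/3.
If it is under cup 3 (prior 1/3): cup 2 is available but not opened, probability 4/5; weight (1/3)·(4/5) = 4/15.
The weights sum to 3/5.
So P(the pea under cup 2 | the dealer opened cup 1) = (1/3) / (3/5) = 5/9.

5/9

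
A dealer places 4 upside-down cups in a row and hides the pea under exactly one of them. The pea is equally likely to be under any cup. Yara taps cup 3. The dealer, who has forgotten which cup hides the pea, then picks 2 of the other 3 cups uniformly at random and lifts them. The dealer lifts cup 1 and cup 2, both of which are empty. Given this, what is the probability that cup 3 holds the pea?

Apply Bayes' rule, conditioning on where the pea actually is.
If it is under either of cups 1 and 2 (prior 1/4 each): that cup was opened and seen not to hold the prize — ruled out; weight (1/4)·0 = 0 each.
If it is under either of cups 3 and 4 (prior 1/4 each): the dealer picks exactly this set with probability 1/3 regardless, and none is the prize; weight (1/4)·(1/3) = 1/12 each.
The weights sum to 1/6.
So P(the pea under cup 3 | the dealer opened cup 1 and cup 2) = (1/12) / (1/6) = 1/2.

1/2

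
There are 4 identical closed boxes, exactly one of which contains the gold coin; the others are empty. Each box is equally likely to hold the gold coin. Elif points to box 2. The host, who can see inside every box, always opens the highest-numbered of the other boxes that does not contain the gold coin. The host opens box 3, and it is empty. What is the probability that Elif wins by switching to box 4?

Condition on the true location of the gold coin.
If it is in either of boxes 1 and 2 (prior 1/4 each): the host would have opened box 4 instead, probability 0; weight (1/4)·0 = 0 each.
If it is in box 3 (prior 1/4): the host opened box 3, so this case is ruled out; weight (1/4)·0 = 0.
If it is in box 4 (prior 1/4): box 3 is the highest-numbered option available, probability 1; weight (1/4)·1 = 1/4.
The weights sum to 1/4.
So P(the gold coin in box 4 | the host opened box 3) = (1/4) / (1/4) = 1.

1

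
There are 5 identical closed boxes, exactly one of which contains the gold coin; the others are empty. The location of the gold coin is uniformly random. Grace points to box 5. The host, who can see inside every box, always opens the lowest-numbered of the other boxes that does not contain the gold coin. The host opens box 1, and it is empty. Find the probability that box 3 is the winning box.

Condition on the true location of the gold coin.
If it is in box 1 (prior 1/5): the host opened box 1, so this case is ruled out; weight (1/5)·0 = 0.
If it is in any of boxes 2, 3, 4, and 5 (prior 1/5 each): box 1 is the lowest-numbered option available, probability 1; weight (1/5)·1 = 1/5 each.
The weights sum to 4/5.
So P(the gold coin in box 3 | the host opened box 1) = (1/5) / (4/5) = 1/4.

1/4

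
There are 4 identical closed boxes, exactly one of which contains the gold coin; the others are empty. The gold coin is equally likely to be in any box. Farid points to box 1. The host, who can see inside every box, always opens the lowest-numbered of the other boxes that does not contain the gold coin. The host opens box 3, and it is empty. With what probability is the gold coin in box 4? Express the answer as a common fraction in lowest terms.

0

Consider each possible location of the gold coin in turn.
If it is in either of boxes 1 and 4 (prior 1/4 each): the host would have opened box 2 instead, probability 0; weight (1/4)·0 = 0 each.
If it is in box 2 (prior 1/4): box 3 is the lowest-numbered option available, probability 1; weight (1/4)·1 = 1/4.
If it is in box 3 (prior 1/4): the host opened box 3, so this case is ruled out; weight (1/4)·0 = 0.
The weights sum to 1/4.
So P(the gold coin in box 4 | the host opened box 3) = 0 / (1/4) = 0.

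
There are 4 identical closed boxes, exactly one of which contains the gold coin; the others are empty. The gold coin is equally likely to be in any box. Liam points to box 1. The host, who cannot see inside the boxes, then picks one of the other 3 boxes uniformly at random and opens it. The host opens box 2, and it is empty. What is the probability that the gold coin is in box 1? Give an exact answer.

1/3

Because the host chose which box to open without knowing where the gold coin is, the choice is independent of the prize location. Learning that box 2 does not hold the gold coin simply rules out that one location and leaves the remaining 3 boxes still equally likely by symmetry.
So P(the gold coin in box 1) = 1/3.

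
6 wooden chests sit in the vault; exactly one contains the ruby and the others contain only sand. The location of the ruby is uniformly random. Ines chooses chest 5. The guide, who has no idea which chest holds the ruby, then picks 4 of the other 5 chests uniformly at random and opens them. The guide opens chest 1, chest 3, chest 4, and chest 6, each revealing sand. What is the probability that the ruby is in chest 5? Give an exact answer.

1/2

Apply Bayes' rule, conditioning on where the ruby actually is.
If it is in any of chests 1, 3, 4, and 6 (prior 1/6 each): that chest was opened and seen not to hold the prize — ruled out; weight (1/6)·0 = 0 each.
If it is in either of chests 2 and 5 (prior 1/6 each): the guide picks exactly this set with probability 1/5 regardless, and none is the prize; weight (1/6)·(1/5) = 1/30 each.
The weights sum to 1/15.
So P(the ruby in chest 5 | the guide opened chest 1, chest 3, chest 4, and chest 6) = (1/30) / (1/15) = 1/2.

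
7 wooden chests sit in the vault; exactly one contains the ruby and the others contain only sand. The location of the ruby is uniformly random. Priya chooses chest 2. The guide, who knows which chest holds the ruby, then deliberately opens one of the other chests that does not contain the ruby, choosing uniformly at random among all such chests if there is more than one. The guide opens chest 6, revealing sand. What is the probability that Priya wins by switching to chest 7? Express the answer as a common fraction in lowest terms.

Apply Bayes' rule, conditioning on where the ruby actually is.
If it is in any of chests 1, 3, 4, 5, and 7 (prior 1/7 each): the guide has 5 equally likely choices, so probability 1/5; weight (1/7)·(1/5) = 1/35 each.
If it is in chest 2 (prior 1/7): the guide has 6 equally likely choices, so probability 1/6; weight (1/7)·(1/6) = 1/42.
If it is in chest 6 (prior 1/7): the guide opened chest 6, so this case is ruled out; weight (1/7)·0 = 0.
The weights sum to 1/6.
So P(the ruby in chest 7 | the guide opened chest 6) = (1/35) / (1/6) = 6/35.

6/35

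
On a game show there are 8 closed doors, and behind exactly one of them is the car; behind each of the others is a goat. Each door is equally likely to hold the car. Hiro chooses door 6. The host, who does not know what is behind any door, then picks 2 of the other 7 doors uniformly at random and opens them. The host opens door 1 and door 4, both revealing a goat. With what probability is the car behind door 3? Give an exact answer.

Because the host chose which doors to open without knowing where the car is, the choice is independent of the prize location. Learning that none of the 2 opened doors holds the car simply rules out those 2 locations and leaves the remaining 6 doors still equally likely by symmetry.
So P(the car behind door 3) = 1/6.

1/6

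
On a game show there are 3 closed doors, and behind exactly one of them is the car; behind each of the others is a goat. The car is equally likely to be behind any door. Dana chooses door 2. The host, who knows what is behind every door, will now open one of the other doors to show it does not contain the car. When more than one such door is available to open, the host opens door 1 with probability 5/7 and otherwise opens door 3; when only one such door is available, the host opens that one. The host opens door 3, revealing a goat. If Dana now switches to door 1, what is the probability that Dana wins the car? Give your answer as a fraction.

Consider each possible location of the car in turn.
If it is behind door 1 (prior 1/3): only door 3 is available, probability 1; weight (1/3)·1 = 1/3.
If it is behind door 2 (prior 1/3): door 1 is available but not opened, probability 2/7; weight (1/3)·(2/7) = 2/21.
If it is behind door 3 (prior 1/3): the host opened door 3, so this case is ruled out; weight (1/3)·0 = 0.
The weights sum to 3/7.
So P(the car behind door 1 | the host opened door 3) = (1/3) / (3/7) = 7/9.

7/9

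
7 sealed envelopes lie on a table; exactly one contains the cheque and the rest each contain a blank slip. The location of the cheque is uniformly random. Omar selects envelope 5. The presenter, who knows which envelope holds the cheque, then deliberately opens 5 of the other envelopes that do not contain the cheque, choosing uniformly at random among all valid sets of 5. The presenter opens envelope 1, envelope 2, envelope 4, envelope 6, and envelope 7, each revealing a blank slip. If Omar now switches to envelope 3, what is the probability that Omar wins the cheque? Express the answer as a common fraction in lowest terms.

6/7

Condition on the true location of the cheque.
If it is in any of envelopes 1, 2, 4, 6, and 7 (prior 1/7 each): that envelope was opened and seen not to hold the prize — ruled out; weight (1/7)·0 = 0 each.
If it is in envelope 3 (prior 1/7): the presenter has no choice, probability 1; weight (1/7)·1 = 1/7.
If it is in envelope 5 (prior 1/7): the presenter has 6 equally likely choices, so probability 1/6; weight (1/7)·(1/6) = 1/42.
The weights sum to 1/6.
So P(the cheque in envelope 3 | the presenter opened envelope 1, envelope 2, envelope 4, envelope 6, and envelope 7) = (1/7) / (1/6) = 6/7.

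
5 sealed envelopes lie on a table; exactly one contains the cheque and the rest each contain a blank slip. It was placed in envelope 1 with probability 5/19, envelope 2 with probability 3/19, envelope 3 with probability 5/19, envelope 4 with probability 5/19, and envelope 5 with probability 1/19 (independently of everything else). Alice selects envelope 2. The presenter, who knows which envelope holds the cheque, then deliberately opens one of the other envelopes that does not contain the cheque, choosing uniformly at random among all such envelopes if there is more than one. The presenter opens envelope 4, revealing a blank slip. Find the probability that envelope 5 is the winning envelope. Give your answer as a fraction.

Apply Bayes' rule, conditioning on where the cheque actually is.
If it is in either of envelopes 1 and 3 (prior 5/19 each): the presenter has 3 equally likely choices, so probability 1/3; weight (5/19)·(1/3) = 5/57 each.
If it is in envelope 2 (prior 3/19): the presenter has 4 equally likely choices, so probability 1/4; weight (3/19)·(1/4) = 3/76.
If it is in envelope 4 (prior 5/19): the presenter opened envelope 4, so this case is ruled out; weight (5/19)·0 = 0.
If it is in envelope 5 (prior 1/19): the presenter has 3 equally likely choices, so probability 1/3; weight (1/19)·(1/3) = 1/57.
The weights sum to 53/228.
So P(the cheque in envelope 5 | the presenter opened envelope 4) = (1/57) / (53/228) = 4/53.

4/53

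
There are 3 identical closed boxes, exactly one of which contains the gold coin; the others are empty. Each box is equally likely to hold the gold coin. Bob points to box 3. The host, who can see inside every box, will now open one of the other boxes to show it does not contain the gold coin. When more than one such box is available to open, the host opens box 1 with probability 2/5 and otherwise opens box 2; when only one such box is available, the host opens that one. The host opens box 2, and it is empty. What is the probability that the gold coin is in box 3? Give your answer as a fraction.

3/8

Consider each possible location of the gold coin in turn.
If it is in box 1 (prior 1/3): only box 2 is available, probability 1; weight (1/3)·1 = 1/3.
If it is in box 2 (prior 1/3): the host opened box 2, so this case is ruled out; weight (1/3)·0 = 0.
If it is in box 3 (prior 1/3): box 1 is available but not opened, probability 3/5; weight (1/3)·(3/5) = 1/5.
The weights sum to 8/15.
So P(the gold coin in box 3 | the host opened box 2) = (1/5) / (8/15) = 3/8.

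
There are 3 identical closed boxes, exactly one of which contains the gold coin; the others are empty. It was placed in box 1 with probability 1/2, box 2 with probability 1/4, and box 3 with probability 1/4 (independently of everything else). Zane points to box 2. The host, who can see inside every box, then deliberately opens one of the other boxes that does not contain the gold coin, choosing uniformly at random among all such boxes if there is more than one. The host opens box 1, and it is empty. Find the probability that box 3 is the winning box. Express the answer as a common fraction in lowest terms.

Condition on the true location of the gold coin.
If it is in box 1 (prior 1/2): the host opened box 1, so this case is ruled out; weight (1/2)·0 = 0.
If it is in box 2 (prior 1/4): the host has 2 equally likely choices, so probability 1/2; weight (1/4)·(1/2) = 1/8.
If it is in box 3 (prior 1/4): the host has no choice, probability 1; weight (1/4)·1 = 1/4.
The weights sum to 3/8.
So P(the gold coin in box 3 | the host opened box 1) = (1/4) / (3/8) = 2/3.

2/3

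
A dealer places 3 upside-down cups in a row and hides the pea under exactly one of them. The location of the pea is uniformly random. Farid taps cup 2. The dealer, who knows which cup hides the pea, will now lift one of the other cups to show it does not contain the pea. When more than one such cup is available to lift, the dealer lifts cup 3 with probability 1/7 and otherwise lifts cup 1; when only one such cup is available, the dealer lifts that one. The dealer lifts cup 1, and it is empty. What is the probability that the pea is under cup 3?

7/13

Consider each possible location of the pea in turn.
If it is under cup 1 (prior 1/3): the dealer opened cup 1, so this case is ruled out; weight (1/3)·0 = 0.
If it is under cup 2 (prior 1/3): cup 3 is available but not opened, probability 6/7; weight (1/3)·(6/7) = 2/7.
If it is under cup 3 (prior 1/3): only cup 1 is available, probability 1; weight (1/3)·1 = 1/3.
The weights sum to 13/21.
So P(the pea under cup 3 | the dealer opened cup 1) = (1/3) / (13/21) = 7/13.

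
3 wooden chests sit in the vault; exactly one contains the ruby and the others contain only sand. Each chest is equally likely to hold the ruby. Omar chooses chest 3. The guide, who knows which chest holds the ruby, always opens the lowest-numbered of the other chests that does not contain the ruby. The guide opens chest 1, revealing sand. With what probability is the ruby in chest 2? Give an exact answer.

1/2

Condition on the true location of the ruby.
If it is in chest 1 (prior 1/3): the guide opened chest 1, so this case is ruled out; weight (1/3)·0 = 0.
If it is in either of chests 2 and 3 (prior 1/3 each): chest 1 is the lowest-numbered option available, probability 1; weight (1/3)·1 = 1/3 each.
The weights sum to 2/3.
So P(the ruby in chest 2 | the guide opened chest 1) = (1/3) / (2/3) = 1/2.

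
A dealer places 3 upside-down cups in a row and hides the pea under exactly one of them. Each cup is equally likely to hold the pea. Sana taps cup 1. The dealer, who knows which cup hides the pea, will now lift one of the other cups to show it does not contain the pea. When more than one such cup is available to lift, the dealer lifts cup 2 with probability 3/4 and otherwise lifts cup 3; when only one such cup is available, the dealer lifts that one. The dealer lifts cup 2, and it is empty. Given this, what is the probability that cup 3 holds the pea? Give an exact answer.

4/7

Consider each possible location of the pea in turn.
If it is under cup 1 (prior 1/3): cup 2 is available, opened with probability 3/4; weight (1/3)·(3/4) = 1/4.
If it is under cup 2 (prior 1/3): the dealer opened cup 2, so this case is ruled out; weight (1/3)·0 = 0.
If it is under cup 3 (prior 1/3): only cup 2 is available, probability 1; weight (1/3)·1 = 1/3.
The weights sum to 7/12.
So P(the pea under cup 3 | the dealer opened cup 2) = (1/3) / (7/12) = 4/7.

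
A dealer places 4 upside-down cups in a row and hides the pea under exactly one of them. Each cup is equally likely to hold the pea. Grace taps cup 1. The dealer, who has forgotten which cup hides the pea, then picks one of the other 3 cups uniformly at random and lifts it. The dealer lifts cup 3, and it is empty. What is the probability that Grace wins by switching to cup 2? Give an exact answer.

1/3

Consider each possible location of the pea in turn.
If it is under any of cups 1, 2, and 4 (prior 1/4 each): the dealer picks cup 3 with probability 1/3 regardless, and it is not the prize; weight (1/4)·(1/3) = 1/12 each.
If it is under cup 3 (prior 1/4): the dealer opened cup 3, so this case is ruled out; weight (1/4)·0 = 0.
The weights sum to 1/4.
So P(the pea under cup 2 | the dealer opened cup 3) = (1/12) / (1/4) = 1/3.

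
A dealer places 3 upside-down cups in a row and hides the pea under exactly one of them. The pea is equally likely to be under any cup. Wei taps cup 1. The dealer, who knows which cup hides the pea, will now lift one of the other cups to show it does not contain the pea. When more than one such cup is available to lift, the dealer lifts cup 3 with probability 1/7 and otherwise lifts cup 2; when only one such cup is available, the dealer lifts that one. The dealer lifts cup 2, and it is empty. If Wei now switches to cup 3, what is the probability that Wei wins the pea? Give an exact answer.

Condition on the true location of the pea.
If it is under cup 1 (prior 1/3): cup 3 is available but not opened, probability 6/7; weight (1/3)·(6/7) = 2/7.
If it is under cup 2 (prior 1/3): the dealer opened cup 2, so this case is ruled out; weight (1/3)·0 = 0.
If it is under cup 3 (prior 1/3): only cup 2 is available, probability 1; weight (1/3)·1 = 1/3.
The weights sum to 13/21.
So P(the pea under cup 3 | the dealer opened cup 2) = (1/3) / (13/21) = 7/13.

7/13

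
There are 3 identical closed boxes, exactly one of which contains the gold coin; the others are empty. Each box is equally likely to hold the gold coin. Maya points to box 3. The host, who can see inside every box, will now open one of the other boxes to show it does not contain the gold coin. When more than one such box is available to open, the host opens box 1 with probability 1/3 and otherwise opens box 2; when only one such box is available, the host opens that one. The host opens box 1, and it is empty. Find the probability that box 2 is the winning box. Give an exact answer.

3/4

Condition on the true location of the gold coin.
If it is in box 1 (prior 1/3): the host opened box 1, so this case is ruled out; weight (1/3)·0 = 0.
If it is in box 2 (prior 1/3): only box 1 is available, probability 1; weight (1/3)·1 = 1/3.
If it is in box 3 (prior 1/3): box 1 is available, opened with probability 1/3; weight (1/3)·(1/3) = 1/9.
The weights sum to 4/9.
So P(the gold coin in box 2 | the host opened box 1) = (1/3) / (4/9) = 3/4.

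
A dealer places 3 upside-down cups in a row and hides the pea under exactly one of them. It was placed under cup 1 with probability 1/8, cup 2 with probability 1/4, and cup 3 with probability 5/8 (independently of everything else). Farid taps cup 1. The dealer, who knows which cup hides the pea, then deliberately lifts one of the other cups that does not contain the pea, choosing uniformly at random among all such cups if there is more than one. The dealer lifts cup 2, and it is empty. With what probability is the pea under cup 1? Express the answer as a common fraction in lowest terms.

Apply Bayes' rule, conditioning on where the pea actually is.
If it is under cup 1 (prior 1/8): the dealer has 2 equally likely choices, so probability 1/2; weight (1/8)·(1/2) = 1/16.
If it is under cup 2 (prior 1/4): the dealer opened cup 2, so this case is ruled out; weight (1/4)·0 = 0.
If it is under cup 3 (prior 5/8): the dealer has no choice, probability 1; weight (5/8)·1 = 5/8.
The weights sum to 11/16.
So P(the pea under cup 1 | the dealer opened cup 2) = (1/16) / (11/16) = 1/11.

1/11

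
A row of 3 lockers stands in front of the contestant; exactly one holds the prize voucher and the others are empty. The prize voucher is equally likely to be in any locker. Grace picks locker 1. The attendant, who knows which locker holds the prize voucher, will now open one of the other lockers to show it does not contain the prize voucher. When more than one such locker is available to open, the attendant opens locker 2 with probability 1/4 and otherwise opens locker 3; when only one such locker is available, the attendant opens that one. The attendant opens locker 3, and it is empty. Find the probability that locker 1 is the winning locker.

3/7

Condition on the true location of the prize voucher.
If it is in locker 1 (prior 1/3): locker 2 is available but not opened, probability 3/4; weight (1/3)·(3/4) = 1/4.
If it is in locker 2 (prior 1/3): only locker 3 is available, probability 1; weight (1/3)·1 = 1/3.
If it is in locker 3 (prior 1/3): the attendant opened locker 3, so this case is ruled out; weight (1/3)·0 = 0.
The weights sum to 7/12.
So P(the prize voucher in locker 1 | the attendant opened locker 3) = (1/4) / (7/12) = 3/7.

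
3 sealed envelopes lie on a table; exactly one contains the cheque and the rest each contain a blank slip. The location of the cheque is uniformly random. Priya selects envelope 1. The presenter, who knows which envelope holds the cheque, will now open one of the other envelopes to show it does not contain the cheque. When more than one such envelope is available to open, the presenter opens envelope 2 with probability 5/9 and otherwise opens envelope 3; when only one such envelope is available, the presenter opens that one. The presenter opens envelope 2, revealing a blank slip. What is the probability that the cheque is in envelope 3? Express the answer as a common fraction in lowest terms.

9/14

Apply Bayes' rule, conditioning on where the cheque actually is.
If it is in envelope 1 (prior 1/3): envelope 2 is available, opened with probability 5/9; weight (1/3)·(5/9) = 5/27.
If it is in envelope 2 (prior 1/3): the presenter opened envelope 2, so this case is ruled out; weight (1/3)·0 = 0.
If it is in envelope 3 (prior 1/3): only envelope 2 is available, probability 1; weight (1/3)·1 = 1/3.
The weights sum to 14/27.
So P(the cheque in envelope 3 | the presenter opened envelope 2) = (1/3) / (14/27) = 9/14.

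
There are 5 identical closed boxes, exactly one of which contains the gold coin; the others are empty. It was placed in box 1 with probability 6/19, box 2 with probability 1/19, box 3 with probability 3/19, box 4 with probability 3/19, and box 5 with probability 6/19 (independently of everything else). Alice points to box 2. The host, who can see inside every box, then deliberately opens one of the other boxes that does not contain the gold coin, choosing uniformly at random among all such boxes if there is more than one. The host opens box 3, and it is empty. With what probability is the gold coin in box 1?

Apply Bayes' rule, conditioning on where the gold coin actually is.
If it is in either of boxes 1 and 5 (prior 6/19 each): the host has 3 equally likely choices, so probability 1/3; weight (6/19)·(1/3) = 2/19 each.
If it is in box 2 (prior 1/19): the host has 4 equally likely choices, so probability 1/4; weight (1/19)·(1/4) = 1/76.
If it is in box 3 (prior 3/19): the host opened box 3, so this case is ruled out; weight (3/19)·0 = 0.
If it is in box 4 (prior 3/19): the host has 3 equally likely choices, so probability 1/3; weight (3/19)·(1/3) = 1/19.
The weights sum to 21/76.
So P(the gold coin in box 1 | the host opened box 3) = (2/19) / (21/76) = 8/21.

8/21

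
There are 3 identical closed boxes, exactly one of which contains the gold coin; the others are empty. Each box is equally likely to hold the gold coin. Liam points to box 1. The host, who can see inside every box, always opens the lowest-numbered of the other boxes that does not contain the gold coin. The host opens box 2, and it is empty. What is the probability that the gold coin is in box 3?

Condition on the true location of the gold coin.
If it is in either of boxes 1 and 3 (prior 1/3 each): box 2 is the lowest-numbered option available, probability 1; weight (1/3)·1 = 1/3 each.
If it is in box 2 (prior 1/3): the host opened box 2, so this case is ruled out; weight (1/3)·0 = 0.
The weights sum to 2/3.
So P(the gold coin in box 3 | the host opened box 2) = (1/3) / (2/3) = 1/2.

1/2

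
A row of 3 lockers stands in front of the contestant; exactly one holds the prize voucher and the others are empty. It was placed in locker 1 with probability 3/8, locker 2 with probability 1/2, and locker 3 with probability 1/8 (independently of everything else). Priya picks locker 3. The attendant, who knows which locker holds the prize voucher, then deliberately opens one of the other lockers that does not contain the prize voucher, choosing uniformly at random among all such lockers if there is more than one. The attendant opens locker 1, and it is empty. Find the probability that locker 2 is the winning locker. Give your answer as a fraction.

Consider each possible location of the prize voucher in turn.
If it is in locker 1 (prior 3/8): the attendant opened locker 1, so this case is ruled out; weight (3/8)·0 = 0.
If it is in locker 2 (prior 1/2): the attendant has no choice, probability 1; weight (1/2)·1 = 1/2.
If it is in locker 3 (prior 1/8): the attendant has 2 equally likely choices, so probability 1/2; weight (1/8)·(1/2) = 1/16.
The weights sum to 9/16.
So P(the prize voucher in locker 2 | the attendant opened locker 1) = (1/2) / (9/16) = 8/9.

8/9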